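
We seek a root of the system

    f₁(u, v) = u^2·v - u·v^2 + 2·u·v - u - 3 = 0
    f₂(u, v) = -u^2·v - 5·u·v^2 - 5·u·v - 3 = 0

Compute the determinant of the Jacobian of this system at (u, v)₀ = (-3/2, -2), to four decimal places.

J = [[2·u·v - v^2 + 2·v - 1, u^2 - 2·u·v + 2·u], [-2·u·v - 5·v^2 - 5·v, -u^2 - 10·u·v - 5·u]].
At the point, J = [[-3.0000, -6.7500], [-16.0000, -24.7500]].
det J = -33.7500.

-33.7500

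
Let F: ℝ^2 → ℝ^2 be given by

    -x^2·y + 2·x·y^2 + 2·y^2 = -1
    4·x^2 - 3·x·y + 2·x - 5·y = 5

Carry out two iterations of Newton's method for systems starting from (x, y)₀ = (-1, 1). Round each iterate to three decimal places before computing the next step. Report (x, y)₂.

(-1.515, 0.753)

At (-1, 1): F = (0.000, -5.000).
Jacobian J = [[-2·x·y + 2·y^2, -x^2 + 4·x·y + 4·y], [8·x - 3·y + 2, -3·x - 5]].
At the point, J = [[4.000, -1.000], [-9.000, -2.000]] (det J = -17.000).
Solving J·Δ = −F gives Δ = (-0.294, -1.176).
Then the next iterate is (x, y)₁ = (-1.294, -0.176).
Round to (-1.294, -0.176) and repeat: F = (1.27649, -0.69349), J = [[-0.39354, -1.46746], [-7.824, -1.118]].
Δ = (-0.221, 0.929), so (x, y)₂ = (-1.515, 0.753).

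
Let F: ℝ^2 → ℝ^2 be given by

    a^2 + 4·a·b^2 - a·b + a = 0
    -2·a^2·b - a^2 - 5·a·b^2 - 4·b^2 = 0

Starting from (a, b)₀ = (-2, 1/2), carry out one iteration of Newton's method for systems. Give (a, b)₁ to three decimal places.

(-1.099, 0.291)

At (-2, 1/2): F = (1.000, -6.500).
Jacobian J = [[2·a + 4·b^2 - b + 1, 8·a·b - a], [-4·a·b - 2·a - 5·b^2, -2·a^2 - 10·a·b - 8·b]].
At the point, J = [[-2.500, -6.000], [6.750, -2.000]] (det J = 45.500).
Solving J·Δ = −F gives Δ = (0.901, -0.209).
Then the next iterate is (a, b)₁ = (-1.099, 0.291).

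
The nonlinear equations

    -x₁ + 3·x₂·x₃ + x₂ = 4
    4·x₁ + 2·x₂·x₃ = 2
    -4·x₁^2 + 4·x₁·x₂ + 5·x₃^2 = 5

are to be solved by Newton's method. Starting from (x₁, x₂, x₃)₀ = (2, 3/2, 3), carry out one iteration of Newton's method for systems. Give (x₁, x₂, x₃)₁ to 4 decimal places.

At (2, 3/2, 3): F = (9.0000, 15.0000, 36.0000).
Jacobian J = [[-1, 3·x₃ + 1, 3·x₂], [4, 2·x₃, 2·x₂], [-8·x₁ + 4·x₂, 4·x₁, 10·x₃]].
At the point, J = [[-1.0000, 10.0000, 4.5000], [4.0000, 6.0000, 3.0000], [-10.0000, 8.0000, 30.0000]] (det J = -1242.0000).
Solving J·Δ = −F gives Δ = (-1.9710, -0.2971, -1.7778).
Then the next iterate is (x₁, x₂, x₃)₁ = (0.0290, 1.2029, 1.2222).

(0.0290, 1.2029, 1.2222)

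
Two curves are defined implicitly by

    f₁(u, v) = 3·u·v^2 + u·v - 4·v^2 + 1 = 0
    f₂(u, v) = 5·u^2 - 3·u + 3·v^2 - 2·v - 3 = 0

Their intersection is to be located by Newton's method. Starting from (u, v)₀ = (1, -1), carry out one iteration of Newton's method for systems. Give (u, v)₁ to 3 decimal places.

At (1, -1): F = (-1.000, 4.000).
Jacobian J = [[3·v^2 + v, 6·u·v + u - 8·v], [10·u - 3, 6·v - 2]].
At the point, J = [[2.000, 3.000], [7.000, -8.000]] (det J = -37.000).
Solving J·Δ = −F gives Δ = (-0.108, 0.405).
Then the next iterate is (u, v)₁ = (0.892, -0.595).

(0.892, -0.595)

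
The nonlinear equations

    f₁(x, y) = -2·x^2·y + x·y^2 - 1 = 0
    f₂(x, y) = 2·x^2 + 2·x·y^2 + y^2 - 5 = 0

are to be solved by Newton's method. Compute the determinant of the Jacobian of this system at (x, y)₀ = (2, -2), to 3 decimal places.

J = [[-4·x·y + y^2, -2·x^2 + 2·x·y], [4·x + 2·y^2, 4·x·y + 2·y]].
At the point, J = [[20.000, -16.000], [16.000, -20.000]].
det J = -144.000.

-144.000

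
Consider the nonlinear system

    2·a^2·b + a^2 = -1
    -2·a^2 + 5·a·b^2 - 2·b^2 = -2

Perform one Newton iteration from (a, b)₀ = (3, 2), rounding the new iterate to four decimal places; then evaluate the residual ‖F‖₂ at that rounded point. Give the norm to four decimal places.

17.4598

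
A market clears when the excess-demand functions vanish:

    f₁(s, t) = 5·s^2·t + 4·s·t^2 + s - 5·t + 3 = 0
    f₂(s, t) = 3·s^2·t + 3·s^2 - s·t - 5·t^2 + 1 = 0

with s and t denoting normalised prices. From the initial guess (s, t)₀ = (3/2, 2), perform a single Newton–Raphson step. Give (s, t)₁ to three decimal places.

At (3/2, 2): F = (41.000, -1.750).
Jacobian J = [[10·s·t + 4·t^2 + 1, 5·s^2 + 8·s·t - 5], [6·s·t + 6·s - t, 3·s^2 - s - 10·t]].
At the point, J = [[47.000, 30.250], [25.000, -14.750]] (det J = -1449.500).
Solving J·Δ = −F gives Δ = (-0.381, -0.764).
Then the next iterate is (s, t)₁ = (1.119, 1.236).

(1.119, 1.236)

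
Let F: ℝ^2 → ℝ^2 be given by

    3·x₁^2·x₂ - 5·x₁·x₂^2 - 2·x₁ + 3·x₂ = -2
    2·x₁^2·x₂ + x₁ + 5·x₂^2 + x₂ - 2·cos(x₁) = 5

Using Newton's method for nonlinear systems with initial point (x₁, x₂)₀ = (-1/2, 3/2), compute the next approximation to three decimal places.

At (-1/2, 3/2): F = (14.250, 6.24483).
Jacobian J = [[6·x₁·x₂ - 5·x₂^2 - 2, 3·x₁^2 - 10·x₁·x₂ + 3], [4·x₁·x₂ + 2·sin(x₁) + 1, 2·x₁^2 + 10·x₂ + 1]].
At the point, J = [[-17.750, 11.250], [-2.95885, 16.500]] (det J = -259.58793).
Solving J·Δ = −F gives Δ = (0.635, -0.265).
Then the next iterate is (x₁, x₂)₁ = (0.135, 1.235).

(0.135, 1.235)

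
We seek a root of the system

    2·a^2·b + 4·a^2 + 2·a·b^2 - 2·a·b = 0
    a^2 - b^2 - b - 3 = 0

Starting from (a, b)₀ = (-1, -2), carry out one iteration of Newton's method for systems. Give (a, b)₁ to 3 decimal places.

At (-1, -2): F = (-12.000, -4.000).
Jacobian J = [[4·a·b + 8·a + 2·b^2 - 2·b, 2·a^2 + 4·a·b - 2·a], [2·a, -2·b - 1]].
At the point, J = [[12.000, 12.000], [-2.000, 3.000]] (det J = 60.000).
Solving J·Δ = −F gives Δ = (-0.200, 1.200).
Then the next iterate is (a, b)₁ = (-1.200, -0.800).

(-1.200, -0.800)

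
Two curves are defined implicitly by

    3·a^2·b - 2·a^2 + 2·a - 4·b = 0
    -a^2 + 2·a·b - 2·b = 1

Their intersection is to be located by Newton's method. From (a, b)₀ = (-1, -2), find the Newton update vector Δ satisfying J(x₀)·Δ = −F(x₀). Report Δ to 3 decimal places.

(0.189, 1.405)

At (-1, -2): F = (-2.000, 6.000).
Jacobian J = [[6·a·b - 4·a + 2, 3·a^2 - 4], [-2·a + 2·b, 2·a - 2]].
At the point, J = [[18.000, -1.000], [-2.000, -4.000]] (det J = -74.000).
Solving J·Δ = −F gives Δ = (0.189, 1.405).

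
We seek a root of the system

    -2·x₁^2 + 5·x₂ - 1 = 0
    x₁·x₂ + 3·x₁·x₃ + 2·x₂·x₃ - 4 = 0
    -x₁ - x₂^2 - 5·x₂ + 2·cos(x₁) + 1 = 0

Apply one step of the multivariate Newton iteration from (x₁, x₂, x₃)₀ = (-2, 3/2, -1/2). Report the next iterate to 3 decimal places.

(-1.267, 0.627, -1.461)

At (-2, 3/2, -1/2): F = (-1.500, -5.500, -7.58229).
Jacobian J = [[-4·x₁, 5, 0], [x₂ + 3·x₃, x₁ + 2·x₃, 3·x₁ + 2·x₂], [-2·sin(x₁) - 1, -2·x₂ - 5, 0]].
At the point, J = [[8.000, 5.000, 0.000], [0.000, -3.000, -3.000], [0.81859, -8.000, 0.000]] (det J = -204.27892).
Solving J·Δ = −F gives Δ = (0.733, -0.873, -0.961).
Then the next iterate is (x₁, x₂, x₃)₁ = (-1.267, 0.627, -1.461).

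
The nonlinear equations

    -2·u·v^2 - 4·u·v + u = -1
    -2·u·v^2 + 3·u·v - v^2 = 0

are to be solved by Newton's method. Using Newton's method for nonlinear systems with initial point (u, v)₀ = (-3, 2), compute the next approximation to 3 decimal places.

(1.667, 2.667)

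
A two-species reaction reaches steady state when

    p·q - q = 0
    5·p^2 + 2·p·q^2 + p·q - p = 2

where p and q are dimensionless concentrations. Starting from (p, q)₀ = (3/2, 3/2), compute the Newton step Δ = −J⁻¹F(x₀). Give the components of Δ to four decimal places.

(0.0870, -1.7609)

At (3/2, 3/2): F = (0.7500, 16.7500).
Jacobian J = [[q, p - 1], [10·p + 2·q^2 + q - 1, 4·p·q + p]].
At the point, J = [[1.5000, 0.5000], [20.0000, 10.5000]] (det J = 5.7500).
Solving J·Δ = −F gives Δ = (0.0870, -1.7609).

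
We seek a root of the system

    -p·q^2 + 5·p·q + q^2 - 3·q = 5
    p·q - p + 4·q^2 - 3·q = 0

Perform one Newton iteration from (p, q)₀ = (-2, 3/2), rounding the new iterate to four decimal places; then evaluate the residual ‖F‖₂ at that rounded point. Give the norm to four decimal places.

At (-2, 3/2): F = (-17.7500, 3.5000).
Jacobian J = [[-q^2 + 5·q, -2·p·q + 5·p + 2·q - 3], [q - 1, p + 8·q - 3]].
At the point, J = [[5.2500, -4.0000], [0.5000, 7.0000]] (det J = 38.7500).
Solving J·Δ = −F gives Δ = (2.8452, -0.7032).
Then the next iterate is (p, q)₁ = (0.8452, 0.7968).
Re-evaluating at (0.8452, 0.7968): F = (-3.924842, -0.022584), so ‖F‖₂ = 3.9249.

3.9249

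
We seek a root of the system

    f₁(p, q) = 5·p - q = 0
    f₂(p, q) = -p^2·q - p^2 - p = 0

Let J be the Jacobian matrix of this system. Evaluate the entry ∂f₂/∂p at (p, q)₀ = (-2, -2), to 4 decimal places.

∂f₂/∂p = -2·p·q - 2·p - 1.
At (-2, -2) this is -5.0000.

-5.0000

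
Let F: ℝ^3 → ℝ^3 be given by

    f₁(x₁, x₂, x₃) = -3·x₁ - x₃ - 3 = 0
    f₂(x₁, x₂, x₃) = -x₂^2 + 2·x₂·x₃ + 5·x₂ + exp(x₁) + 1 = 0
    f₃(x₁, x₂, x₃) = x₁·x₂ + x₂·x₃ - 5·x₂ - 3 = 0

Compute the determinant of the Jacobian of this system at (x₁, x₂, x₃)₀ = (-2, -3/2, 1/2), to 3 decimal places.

86.380

J = [[-3, 0, -1], [exp(x₁), -2·x₂ + 2·x₃ + 5, 2·x₂], [x₂, x₁ + x₃ - 5, x₂]].
At the point, J = [[-3.000, 0.000, -1.000], [0.13534, 9.000, -3.000], [-1.500, -6.500, -1.500]].
det J = 86.380.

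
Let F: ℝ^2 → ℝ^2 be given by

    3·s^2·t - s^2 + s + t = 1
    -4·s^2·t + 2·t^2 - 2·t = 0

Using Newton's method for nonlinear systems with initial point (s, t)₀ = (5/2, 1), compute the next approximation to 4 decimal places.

(1.4525, 0.8239)

At (5/2, 1): F = (15.0000, -25.0000).
Jacobian J = [[6·s·t - 2·s + 1, 3·s^2 + 1], [-8·s·t, -4·s^2 + 4·t - 2]].
At the point, J = [[11.0000, 19.7500], [-20.0000, -23.0000]] (det J = 142.0000).
Solving J·Δ = −F gives Δ = (-1.0475, -0.1761).
Then the next iterate is (s, t)₁ = (1.4525, 0.8239).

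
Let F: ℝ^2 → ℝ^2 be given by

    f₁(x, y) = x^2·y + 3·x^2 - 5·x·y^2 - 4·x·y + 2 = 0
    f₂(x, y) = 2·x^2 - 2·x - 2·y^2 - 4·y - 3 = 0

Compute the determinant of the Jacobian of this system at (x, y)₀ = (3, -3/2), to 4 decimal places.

-412.5000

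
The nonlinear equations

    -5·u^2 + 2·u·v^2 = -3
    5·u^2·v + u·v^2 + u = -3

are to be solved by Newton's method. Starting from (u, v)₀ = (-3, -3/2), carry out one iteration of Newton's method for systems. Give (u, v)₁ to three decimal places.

(-1.330, -1.617)

At (-3, -3/2): F = (-55.500, -74.250).
Jacobian J = [[-10·u + 2·v^2, 4·u·v], [10·u·v + v^2 + 1, 5·u^2 + 2·u·v]].
At the point, J = [[34.500, 18.000], [48.250, 54.000]] (det J = 994.500).
Solving J·Δ = −F gives Δ = (1.670, -0.117).
Then the next iterate is (u, v)₁ = (-1.330, -1.617).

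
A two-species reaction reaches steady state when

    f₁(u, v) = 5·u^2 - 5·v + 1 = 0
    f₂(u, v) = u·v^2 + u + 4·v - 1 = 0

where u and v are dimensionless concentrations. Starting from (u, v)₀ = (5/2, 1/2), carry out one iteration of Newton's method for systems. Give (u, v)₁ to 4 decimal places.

(1.2319, 0.1093)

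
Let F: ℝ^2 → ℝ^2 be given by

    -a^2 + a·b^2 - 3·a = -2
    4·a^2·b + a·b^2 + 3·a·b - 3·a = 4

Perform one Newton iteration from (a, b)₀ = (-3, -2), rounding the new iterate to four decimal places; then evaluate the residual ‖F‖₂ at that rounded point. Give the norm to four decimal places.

16.3133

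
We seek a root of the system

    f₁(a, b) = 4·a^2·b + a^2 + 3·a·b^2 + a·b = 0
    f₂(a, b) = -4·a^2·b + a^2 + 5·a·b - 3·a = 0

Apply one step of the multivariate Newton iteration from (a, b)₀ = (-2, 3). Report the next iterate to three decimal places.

(-1.286, 1.922)

At (-2, 3): F = (-8.000, -68.000).
Jacobian J = [[8·a·b + 2·a + 3·b^2 + b, 4·a^2 + 6·a·b + a], [-8·a·b + 2·a + 5·b - 3, -4·a^2 + 5·a]].
At the point, J = [[-22.000, -22.000], [56.000, -26.000]] (det J = 1804.000).
Solving J·Δ = −F gives Δ = (0.714, -1.078).
Then the next iterate is (a, b)₁ = (-1.286, 1.922).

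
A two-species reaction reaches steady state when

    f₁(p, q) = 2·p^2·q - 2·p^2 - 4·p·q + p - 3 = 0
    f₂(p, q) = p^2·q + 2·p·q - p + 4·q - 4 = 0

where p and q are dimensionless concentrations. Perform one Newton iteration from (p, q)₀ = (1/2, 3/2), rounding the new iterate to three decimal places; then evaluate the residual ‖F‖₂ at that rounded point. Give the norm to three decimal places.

4.817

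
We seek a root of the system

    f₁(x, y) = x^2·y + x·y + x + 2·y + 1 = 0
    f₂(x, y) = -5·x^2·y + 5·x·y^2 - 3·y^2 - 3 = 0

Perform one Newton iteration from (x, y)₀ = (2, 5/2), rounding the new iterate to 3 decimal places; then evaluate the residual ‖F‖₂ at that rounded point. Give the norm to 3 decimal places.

9.309

At (2, 5/2): F = (23.000, -9.250).
Jacobian J = [[2·x·y + y + 1, x^2 + x + 2], [-10·x·y + 5·y^2, -5·x^2 + 10·x·y - 6·y]].
At the point, J = [[13.500, 8.000], [-18.750, 15.000]] (det J = 352.500).
Solving J·Δ = −F gives Δ = (-1.189, -0.869).
Then the next iterate is (x, y)₁ = (0.811, 1.631).
Re-evaluating at (0.811, 1.631): F = (7.46848, -5.55724), so ‖F‖₂ = 9.309.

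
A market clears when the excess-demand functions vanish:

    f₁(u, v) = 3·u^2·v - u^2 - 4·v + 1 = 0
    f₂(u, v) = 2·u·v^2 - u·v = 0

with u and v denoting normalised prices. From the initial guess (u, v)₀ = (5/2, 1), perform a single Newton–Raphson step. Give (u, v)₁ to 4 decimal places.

At (5/2, 1): F = (9.5000, 2.5000).
Jacobian J = [[6·u·v - 2·u, 3·u^2 - 4], [2·v^2 - v, 4·u·v - u]].
At the point, J = [[10.0000, 14.7500], [1.0000, 7.5000]] (det J = 60.2500).
Solving J·Δ = −F gives Δ = (-0.5705, -0.2573).
Then the next iterate is (u, v)₁ = (1.9295, 0.7427).

(1.9295, 0.7427)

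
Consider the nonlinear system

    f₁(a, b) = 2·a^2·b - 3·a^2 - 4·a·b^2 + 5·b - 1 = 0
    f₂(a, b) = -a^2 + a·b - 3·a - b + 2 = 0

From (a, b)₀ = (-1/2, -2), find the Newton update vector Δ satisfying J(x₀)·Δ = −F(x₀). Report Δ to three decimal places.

(-6.500, 21.500)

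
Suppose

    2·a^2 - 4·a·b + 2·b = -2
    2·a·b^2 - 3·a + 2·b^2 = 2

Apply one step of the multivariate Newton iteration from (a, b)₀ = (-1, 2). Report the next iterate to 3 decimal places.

(-1.200, -1.067)

At (-1, 2): F = (16.000, 1.000).
Jacobian J = [[4·a - 4·b, -4·a + 2], [2·b^2 - 3, 4·a·b + 4·b]].
At the point, J = [[-12.000, 6.000], [5.000, 0.000]] (det J = -30.000).
Solving J·Δ = −F gives Δ = (-0.200, -3.067).
Then the next iterate is (a, b)₁ = (-1.200, -1.067).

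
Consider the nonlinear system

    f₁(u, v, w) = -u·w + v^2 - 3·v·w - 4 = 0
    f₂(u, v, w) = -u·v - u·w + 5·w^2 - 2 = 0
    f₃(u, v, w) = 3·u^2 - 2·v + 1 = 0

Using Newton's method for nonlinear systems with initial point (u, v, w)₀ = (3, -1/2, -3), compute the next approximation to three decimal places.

(1.471, 0.241, -1.608)

At (3, -1/2, -3): F = (0.750, 53.500, 29.000).
Jacobian J = [[-w, 2·v - 3·w, -u - 3·v], [-v - w, -u, -u + 10·w], [6·u, -2, 0]].
At the point, J = [[3.000, 8.000, -1.500], [3.500, -3.000, -33.000], [18.000, -2.000, 0.000]] (det J = -5020.500).
Solving J·Δ = −F gives Δ = (-1.529, 0.741, 1.392).
Then the next iterate is (u, v, w)₁ = (1.471, 0.241, -1.608).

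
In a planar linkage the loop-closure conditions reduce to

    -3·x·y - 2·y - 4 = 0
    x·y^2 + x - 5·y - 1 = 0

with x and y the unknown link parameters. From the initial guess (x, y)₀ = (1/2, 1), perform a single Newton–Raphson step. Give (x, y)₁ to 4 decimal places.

At (1/2, 1): F = (-7.5000, -5.0000).
Jacobian J = [[-3·y, -3·x - 2], [y^2 + 1, 2·x·y - 5]].
At the point, J = [[-3.0000, -3.5000], [2.0000, -4.0000]] (det J = 19.0000).
Solving J·Δ = −F gives Δ = (-0.6579, -1.5789).
Then the next iterate is (x, y)₁ = (-0.1579, -0.5789).

(-0.1579, -0.5789)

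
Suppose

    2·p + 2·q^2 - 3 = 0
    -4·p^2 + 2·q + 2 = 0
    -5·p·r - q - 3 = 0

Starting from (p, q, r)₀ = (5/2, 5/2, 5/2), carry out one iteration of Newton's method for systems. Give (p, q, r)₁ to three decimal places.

At (5/2, 5/2, 5/2): F = (14.500, -18.000, -36.750).
Jacobian J = [[2, 4·q, 0], [-8·p, 2, 0], [-5·r, -1, -5·p]].
At the point, J = [[2.000, 10.000, 0.000], [-20.000, 2.000, 0.000], [-12.500, -1.000, -12.500]] (det J = -2550.000).
Solving J·Δ = −F gives Δ = (-1.025, -1.245, -1.816).
Then the next iterate is (p, q, r)₁ = (1.475, 1.255, 0.684).

(1.475, 1.255, 0.684)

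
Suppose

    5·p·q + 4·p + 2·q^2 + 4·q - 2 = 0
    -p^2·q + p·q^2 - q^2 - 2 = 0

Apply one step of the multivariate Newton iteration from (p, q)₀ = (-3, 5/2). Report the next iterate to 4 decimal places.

(-1.2690, 2.0615)

At (-3, 5/2): F = (-29.0000, -49.5000).
Jacobian J = [[5·q + 4, 5·p + 4·q + 4], [-2·p·q + q^2, -p^2 + 2·p·q - 2·q]].
At the point, J = [[16.5000, -1.0000], [21.2500, -29.0000]] (det J = -457.2500).
Solving J·Δ = −F gives Δ = (1.7310, -0.4385).
Then the next iterate is (p, q)₁ = (-1.2690, 2.0615).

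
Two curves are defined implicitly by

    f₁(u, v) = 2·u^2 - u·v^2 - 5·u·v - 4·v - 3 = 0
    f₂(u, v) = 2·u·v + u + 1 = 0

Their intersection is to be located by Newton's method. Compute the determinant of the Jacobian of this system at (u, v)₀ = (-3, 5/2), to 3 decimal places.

J = [[4·u - v^2 - 5·v, -2·u·v - 5·u - 4], [2·v + 1, 2·u]].
At the point, J = [[-30.750, 26.000], [6.000, -6.000]].
det J = 28.500.

28.500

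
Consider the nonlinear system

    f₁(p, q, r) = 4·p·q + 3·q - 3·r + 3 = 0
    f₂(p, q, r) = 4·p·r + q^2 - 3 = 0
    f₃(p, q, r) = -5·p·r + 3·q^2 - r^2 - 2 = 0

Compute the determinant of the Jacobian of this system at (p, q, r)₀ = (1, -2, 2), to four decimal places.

J = [[4·q, 4·p + 3, -3], [4·r, 2·q, 4·p], [-5·r, 6·q, -5·p - 2·r]].
At the point, J = [[-8.0000, 7.0000, -3.0000], [8.0000, -4.0000, 4.0000], [-10.0000, -12.0000, -9.0000]].
det J = -40.0000.

-40.0000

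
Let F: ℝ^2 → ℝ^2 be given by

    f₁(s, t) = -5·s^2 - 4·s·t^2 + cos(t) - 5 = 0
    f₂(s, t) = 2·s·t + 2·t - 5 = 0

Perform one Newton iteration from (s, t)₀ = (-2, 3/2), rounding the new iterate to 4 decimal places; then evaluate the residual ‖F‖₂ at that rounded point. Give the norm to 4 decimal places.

5.8022

At (-2, 3/2): F = (-6.929263, -8.0000).
Jacobian J = [[-10·s - 4·t^2, -8·s·t - sin(t)], [2·t, 2·s + 2]].
At the point, J = [[11.0000, 23.002505], [3.0000, -2.0000]] (det J = -91.007515).
Solving J·Δ = −F gives Δ = (2.1743, -0.7385).
Then the next iterate is (s, t)₁ = (0.1743, 0.7615).
Re-evaluating at (0.1743, 0.7615): F = (-4.832395, -3.211541), so ‖F‖₂ = 5.8022.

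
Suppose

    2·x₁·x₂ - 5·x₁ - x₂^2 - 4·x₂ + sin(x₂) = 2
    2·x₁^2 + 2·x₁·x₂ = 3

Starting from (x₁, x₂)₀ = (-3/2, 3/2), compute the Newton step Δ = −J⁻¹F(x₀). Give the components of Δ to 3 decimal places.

At (-3/2, 3/2): F = (-6.25251, -3.000).
Jacobian J = [[2·x₂ - 5, 2·x₁ - 2·x₂ + cos(x₂) - 4], [4·x₁ + 2·x₂, 2·x₁]].
At the point, J = [[-2.000, -9.92926], [-3.000, -3.000]] (det J = -23.78779).
Solving J·Δ = −F gives Δ = (-0.464, -0.536).

(-0.464, -0.536)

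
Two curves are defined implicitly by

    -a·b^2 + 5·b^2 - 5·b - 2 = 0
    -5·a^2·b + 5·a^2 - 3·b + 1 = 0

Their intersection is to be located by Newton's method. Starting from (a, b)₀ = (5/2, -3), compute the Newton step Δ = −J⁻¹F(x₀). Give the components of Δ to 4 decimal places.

At (5/2, -3): F = (35.5000, 135.0000).
Jacobian J = [[-b^2, -2·a·b + 10·b - 5], [-10·a·b + 10·a, -5·a^2 - 3]].
At the point, J = [[-9.0000, -20.0000], [100.0000, -34.2500]] (det J = 2308.2500).
Solving J·Δ = −F gives Δ = (-0.6430, 2.0643).

(-0.6430, 2.0643)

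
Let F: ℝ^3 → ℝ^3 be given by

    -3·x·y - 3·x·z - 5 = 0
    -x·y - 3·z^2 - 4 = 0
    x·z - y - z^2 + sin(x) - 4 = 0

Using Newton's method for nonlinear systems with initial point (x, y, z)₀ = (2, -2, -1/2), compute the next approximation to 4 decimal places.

At (2, -2, -1/2): F = (10.0000, -0.7500, -2.340703).
Jacobian J = [[-3·y - 3·z, -3·x, -3·x], [-y, -x, -6·z], [z + cos(x), -1, x - 2·z]].
At the point, J = [[7.5000, -6.0000, -6.0000], [2.0000, -2.0000, 3.0000], [-0.916147, -1.0000, 3.0000]] (det J = 52.984405).
Solving J·Δ = −F gives Δ = (-0.4194, 0.3677, 0.7747).
Then the next iterate is (x, y, z)₁ = (1.5806, -1.6323, 0.2747).

(1.5806, -1.6323, 0.2747)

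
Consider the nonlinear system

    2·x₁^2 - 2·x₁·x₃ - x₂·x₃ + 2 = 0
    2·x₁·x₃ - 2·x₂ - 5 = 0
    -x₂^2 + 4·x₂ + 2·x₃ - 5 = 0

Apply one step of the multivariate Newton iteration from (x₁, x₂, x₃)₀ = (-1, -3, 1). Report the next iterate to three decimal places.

At (-1, -3, 1): F = (9.000, -1.000, -24.000).
Jacobian J = [[4·x₁ - 2·x₃, -x₃, -2·x₁ - x₂], [2·x₃, -2, 2·x₁], [0, -2·x₂ + 4, 2]].
At the point, J = [[-6.000, -1.000, 5.000], [2.000, -2.000, -2.000], [0.000, 10.000, 2.000]] (det J = 8.000).
Solving J·Δ = −F gives Δ = (24.500, -3.000, 27.000).
Then the next iterate is (x₁, x₂, x₃)₁ = (23.500, -6.000, 28.000).

(23.500, -6.000, 28.000)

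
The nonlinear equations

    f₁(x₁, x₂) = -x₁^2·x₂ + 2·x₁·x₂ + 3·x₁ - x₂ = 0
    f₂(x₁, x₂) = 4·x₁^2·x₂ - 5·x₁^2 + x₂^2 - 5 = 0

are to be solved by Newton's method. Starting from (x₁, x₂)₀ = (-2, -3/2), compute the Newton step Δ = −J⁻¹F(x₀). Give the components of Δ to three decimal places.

(1.017, 0.156)

At (-2, -3/2): F = (7.500, -46.750).
Jacobian J = [[-2·x₁·x₂ + 2·x₂ + 3, -x₁^2 + 2·x₁ - 1], [8·x₁·x₂ - 10·x₁, 4·x₁^2 + 2·x₂]].
At the point, J = [[-6.000, -9.000], [44.000, 13.000]] (det J = 318.000).
Solving J·Δ = −F gives Δ = (1.017, 0.156).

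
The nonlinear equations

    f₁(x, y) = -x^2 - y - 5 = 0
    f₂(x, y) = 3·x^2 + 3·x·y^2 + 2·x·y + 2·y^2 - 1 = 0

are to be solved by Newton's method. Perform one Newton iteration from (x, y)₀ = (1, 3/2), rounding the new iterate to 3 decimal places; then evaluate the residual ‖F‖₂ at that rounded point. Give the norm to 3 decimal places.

497.066

At (1, 3/2): F = (-7.500, 16.250).
Jacobian J = [[-2·x, -1], [6·x + 3·y^2 + 2·y, 6·x·y + 2·x + 4·y]].
At the point, J = [[-2.000, -1.000], [15.750, 17.000]] (det J = -18.250).
Solving J·Δ = −F gives Δ = (-6.096, 4.692).
Then the next iterate is (x, y)₁ = (-5.096, 6.192).
Re-evaluating at (-5.096, 6.192): F = (-37.16122, -495.67462), so ‖F‖₂ = 497.066.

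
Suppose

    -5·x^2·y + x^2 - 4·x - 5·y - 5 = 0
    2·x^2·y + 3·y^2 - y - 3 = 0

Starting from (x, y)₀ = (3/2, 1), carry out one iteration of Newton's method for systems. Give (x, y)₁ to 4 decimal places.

(-1.8142, 2.7248)

At (3/2, 1): F = (-25.0000, 3.5000).
Jacobian J = [[-10·x·y + 2·x - 4, -5·x^2 - 5], [4·x·y, 2·x^2 + 6·y - 1]].
At the point, J = [[-16.0000, -16.2500], [6.0000, 9.5000]] (det J = -54.5000).
Solving J·Δ = −F gives Δ = (-3.3142, 1.7248).
Then the next iterate is (x, y)₁ = (-1.8142, 2.7248).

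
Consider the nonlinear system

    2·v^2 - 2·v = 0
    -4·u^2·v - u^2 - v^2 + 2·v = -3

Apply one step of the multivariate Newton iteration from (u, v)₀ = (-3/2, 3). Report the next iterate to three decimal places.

(-1.150, 1.800)

At (-3/2, 3): F = (12.000, -29.250).
Jacobian J = [[0, 4·v - 2], [-8·u·v - 2·u, -4·u^2 - 2·v + 2]].
At the point, J = [[0.000, 10.000], [39.000, -13.000]] (det J = -390.000).
Solving J·Δ = −F gives Δ = (0.350, -1.200).
Then the next iterate is (u, v)₁ = (-1.150, 1.800).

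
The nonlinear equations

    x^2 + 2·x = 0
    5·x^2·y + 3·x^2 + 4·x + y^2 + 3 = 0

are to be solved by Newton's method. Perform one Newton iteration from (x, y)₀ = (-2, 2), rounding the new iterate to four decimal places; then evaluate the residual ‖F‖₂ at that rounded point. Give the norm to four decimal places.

At (-2, 2): F = (0.0000, 51.0000).
Jacobian J = [[2·x + 2, 0], [10·x·y + 6·x + 4, 5·x^2 + 2·y]].
At the point, J = [[-2.0000, 0.0000], [-48.0000, 24.0000]] (det J = -48.0000).
Solving J·Δ = −F gives Δ = (0.0000, -2.1250).
Then the next iterate is (x, y)₁ = (-2.0000, -0.1250).
Re-evaluating at (-2.0000, -0.1250): F = (0.0000, 4.515625), so ‖F‖₂ = 4.5156.

4.5156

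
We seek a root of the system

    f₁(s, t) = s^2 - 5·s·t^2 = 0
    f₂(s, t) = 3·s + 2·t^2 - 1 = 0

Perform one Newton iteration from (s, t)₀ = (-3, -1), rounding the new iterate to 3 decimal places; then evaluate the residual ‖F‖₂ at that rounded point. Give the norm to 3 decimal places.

3.330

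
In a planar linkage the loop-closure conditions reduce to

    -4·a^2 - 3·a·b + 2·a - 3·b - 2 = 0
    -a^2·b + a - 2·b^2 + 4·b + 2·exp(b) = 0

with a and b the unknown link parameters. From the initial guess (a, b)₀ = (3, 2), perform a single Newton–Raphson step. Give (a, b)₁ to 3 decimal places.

At (3, 2): F = (-56.000, -0.22189).
Jacobian J = [[-8·a - 3·b + 2, -3·a - 3], [-2·a·b + 1, -a^2 - 4·b + 2·exp(b) + 4]].
At the point, J = [[-28.000, -12.000], [-11.000, 1.77811]] (det J = -181.78714).
Solving J·Δ = −F gives Δ = (-0.562, -3.354).
Then the next iterate is (a, b)₁ = (2.438, -1.354).

(2.438, -1.354)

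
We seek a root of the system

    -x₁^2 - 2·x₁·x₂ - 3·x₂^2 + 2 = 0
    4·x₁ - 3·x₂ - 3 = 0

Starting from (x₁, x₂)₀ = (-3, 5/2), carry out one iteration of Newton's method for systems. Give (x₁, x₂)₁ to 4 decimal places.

(2.1591, 1.8788)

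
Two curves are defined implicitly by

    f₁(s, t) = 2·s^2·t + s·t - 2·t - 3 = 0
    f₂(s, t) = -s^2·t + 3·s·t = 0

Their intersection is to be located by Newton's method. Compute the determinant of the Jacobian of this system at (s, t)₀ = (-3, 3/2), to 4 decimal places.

121.5000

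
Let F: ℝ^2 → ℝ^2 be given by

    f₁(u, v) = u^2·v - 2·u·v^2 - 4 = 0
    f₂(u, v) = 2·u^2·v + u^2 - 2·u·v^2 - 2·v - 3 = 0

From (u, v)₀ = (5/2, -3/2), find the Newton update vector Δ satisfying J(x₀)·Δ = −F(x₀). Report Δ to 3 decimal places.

At (5/2, -3/2): F = (-24.625, -23.750).
Jacobian J = [[2·u·v - 2·v^2, u^2 - 4·u·v], [4·u·v + 2·u - 2·v^2, 2·u^2 - 4·u·v - 2]].
At the point, J = [[-12.000, 21.250], [-14.500, 25.500]] (det J = 2.125).
Solving J·Δ = −F gives Δ = (58.000, 33.912).

(58.000, 33.912)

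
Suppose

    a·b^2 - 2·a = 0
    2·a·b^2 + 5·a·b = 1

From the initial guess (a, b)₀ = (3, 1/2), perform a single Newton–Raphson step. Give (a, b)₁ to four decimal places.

(0.0656, 0.5383)

At (3, 1/2): F = (-5.2500, 8.0000).
Jacobian J = [[b^2 - 2, 2·a·b], [2·b^2 + 5·b, 4·a·b + 5·a]].
At the point, J = [[-1.7500, 3.0000], [3.0000, 21.0000]] (det J = -45.7500).
Solving J·Δ = −F gives Δ = (-2.9344, 0.0383).
Then the next iterate is (a, b)₁ = (0.0656, 0.5383).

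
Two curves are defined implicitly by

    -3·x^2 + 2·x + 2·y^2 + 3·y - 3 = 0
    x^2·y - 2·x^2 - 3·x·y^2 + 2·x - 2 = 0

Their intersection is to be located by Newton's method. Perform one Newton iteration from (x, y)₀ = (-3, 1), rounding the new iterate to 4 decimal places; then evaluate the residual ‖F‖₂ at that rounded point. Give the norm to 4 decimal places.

At (-3, 1): F = (-31.0000, -8.0000).
Jacobian J = [[-6·x + 2, 4·y + 3], [2·x·y - 4·x - 3·y^2 + 2, x^2 - 6·x·y]].
At the point, J = [[20.0000, 7.0000], [5.0000, 27.0000]] (det J = 505.0000).
Solving J·Δ = −F gives Δ = (1.5465, 0.0099).
Then the next iterate is (x, y)₁ = (-1.4535, 1.0099).
Re-evaluating at (-1.4535, 1.0099): F = (-7.175491, -2.551482), so ‖F‖₂ = 7.6156.

7.6156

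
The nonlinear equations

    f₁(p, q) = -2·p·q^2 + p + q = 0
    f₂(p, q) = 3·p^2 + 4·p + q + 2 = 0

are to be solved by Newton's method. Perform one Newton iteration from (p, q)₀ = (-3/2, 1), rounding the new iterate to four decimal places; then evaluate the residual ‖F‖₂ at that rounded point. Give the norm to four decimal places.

1.6803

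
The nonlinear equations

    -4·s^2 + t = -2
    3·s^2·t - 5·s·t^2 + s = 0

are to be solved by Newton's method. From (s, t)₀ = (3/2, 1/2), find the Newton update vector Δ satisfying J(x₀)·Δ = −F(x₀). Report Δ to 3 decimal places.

At (3/2, 1/2): F = (-6.500, 3.000).
Jacobian J = [[-8·s, 1], [6·s·t - 5·t^2 + 1, 3·s^2 - 10·s·t]].
At the point, J = [[-12.000, 1.000], [4.250, -0.750]] (det J = 4.750).
Solving J·Δ = −F gives Δ = (-0.395, 1.763).

(-0.395, 1.763)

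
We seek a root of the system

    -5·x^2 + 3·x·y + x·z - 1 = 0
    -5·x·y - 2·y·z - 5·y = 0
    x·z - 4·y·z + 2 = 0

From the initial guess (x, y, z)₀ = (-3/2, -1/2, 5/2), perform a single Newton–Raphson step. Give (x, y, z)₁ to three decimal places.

At (-3/2, -1/2, 5/2): F = (-13.750, 1.250, 3.250).
Jacobian J = [[-10·x + 3·y + z, 3·x, x], [-5·y, -5·x - 2·z - 5, -2·y], [z, -4·z, x - 4·y]].
At the point, J = [[16.000, -4.500, -1.500], [2.500, -2.500, 1.000], [2.500, -10.000, 0.500]] (det J = 162.500).
Solving J·Δ = −F gives Δ = (0.773, 0.410, -2.156).
Then the next iterate is (x, y, z)₁ = (-0.727, -0.090, 0.344).

(-0.727, -0.090, 0.344)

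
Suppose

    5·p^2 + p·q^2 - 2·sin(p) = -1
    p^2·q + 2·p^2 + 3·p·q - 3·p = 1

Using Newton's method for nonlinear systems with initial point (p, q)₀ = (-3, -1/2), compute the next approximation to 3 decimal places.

At (-3, -1/2): F = (45.53224, 26.000).
Jacobian J = [[10·p + q^2 - 2·cos(p), 2·p·q], [2·p·q + 4·p + 3·q - 3, p^2 + 3·p]].
At the point, J = [[-27.77002, 3.000], [-13.500, 0.000]] (det J = 40.500).
Solving J·Δ = −F gives Δ = (1.926, 2.650).
Then the next iterate is (p, q)₁ = (-1.074, 2.150).

(-1.074, 2.150)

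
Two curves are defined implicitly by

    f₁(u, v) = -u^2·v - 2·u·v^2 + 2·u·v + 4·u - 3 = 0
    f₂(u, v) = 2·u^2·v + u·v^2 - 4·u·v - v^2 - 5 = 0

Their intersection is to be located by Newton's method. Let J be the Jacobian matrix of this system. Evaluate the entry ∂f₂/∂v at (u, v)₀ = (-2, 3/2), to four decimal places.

7.0000

∂f₂/∂v = 2·u^2 + 2·u·v - 4·u - 2·v.
At (-2, 3/2) this is 7.0000.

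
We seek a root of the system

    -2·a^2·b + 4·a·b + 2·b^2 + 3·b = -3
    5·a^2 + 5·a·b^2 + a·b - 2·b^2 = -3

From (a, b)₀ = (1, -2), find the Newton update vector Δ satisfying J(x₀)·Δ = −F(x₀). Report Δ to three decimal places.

At (1, -2): F = (1.000, 18.000).
Jacobian J = [[-4·a·b + 4·b, -2·a^2 + 4·a + 4·b + 3], [10·a + 5·b^2 + b, 10·a·b + a - 4·b]].
At the point, J = [[0.000, -3.000], [28.000, -11.000]] (det J = 84.000).
Solving J·Δ = −F gives Δ = (-0.512, 0.333).

(-0.512, 0.333)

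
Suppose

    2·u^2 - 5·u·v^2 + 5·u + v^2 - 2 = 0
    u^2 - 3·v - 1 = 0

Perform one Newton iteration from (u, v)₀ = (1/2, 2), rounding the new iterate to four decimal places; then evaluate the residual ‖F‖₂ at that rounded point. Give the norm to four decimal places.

5.6022

At (1/2, 2): F = (-5.0000, -6.7500).
Jacobian J = [[4·u - 5·v^2 + 5, -10·u·v + 2·v], [2·u, -3]].
At the point, J = [[-13.0000, -6.0000], [1.0000, -3.0000]] (det J = 45.0000).
Solving J·Δ = −F gives Δ = (0.5667, -2.0611).
Then the next iterate is (u, v)₁ = (1.0667, -0.0611).
Re-evaluating at (1.0667, -0.0611): F = (5.593020, 0.321149), so ‖F‖₂ = 5.6022.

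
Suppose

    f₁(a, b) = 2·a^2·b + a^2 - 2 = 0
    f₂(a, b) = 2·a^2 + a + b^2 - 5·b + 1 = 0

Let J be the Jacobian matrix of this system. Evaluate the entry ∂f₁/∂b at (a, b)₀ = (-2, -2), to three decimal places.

8.000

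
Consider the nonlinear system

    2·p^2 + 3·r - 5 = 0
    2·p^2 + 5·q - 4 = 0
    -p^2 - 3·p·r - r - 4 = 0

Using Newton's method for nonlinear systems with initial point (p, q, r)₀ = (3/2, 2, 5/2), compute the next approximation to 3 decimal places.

(15.833, -17.300, -28.500)

At (3/2, 2, 5/2): F = (7.000, 10.500, -20.000).
Jacobian J = [[4·p, 0, 3], [4·p, 5, 0], [-2·p - 3·r, 0, -3·p - 1]].
At the point, J = [[6.000, 0.000, 3.000], [6.000, 5.000, 0.000], [-10.500, 0.000, -5.500]] (det J = -7.500).
Solving J·Δ = −F gives Δ = (14.333, -19.300, -31.000).
Then the next iterate is (p, q, r)₁ = (15.833, -17.300, -28.500).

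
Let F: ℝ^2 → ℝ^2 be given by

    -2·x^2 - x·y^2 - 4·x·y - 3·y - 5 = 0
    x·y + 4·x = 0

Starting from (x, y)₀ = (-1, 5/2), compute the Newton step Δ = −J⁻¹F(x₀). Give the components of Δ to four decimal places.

(1.3925, 2.5514)

At (-1, 5/2): F = (1.7500, -6.5000).
Jacobian J = [[-4·x - y^2 - 4·y, -2·x·y - 4·x - 3], [y + 4, x]].
At the point, J = [[-12.2500, 6.0000], [6.5000, -1.0000]] (det J = -26.7500).
Solving J·Δ = −F gives Δ = (1.3925, 2.5514).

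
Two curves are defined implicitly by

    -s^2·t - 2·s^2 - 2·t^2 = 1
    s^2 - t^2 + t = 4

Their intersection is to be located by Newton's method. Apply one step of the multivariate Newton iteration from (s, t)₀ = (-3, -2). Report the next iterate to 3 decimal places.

At (-3, -2): F = (-9.000, -1.000).
Jacobian J = [[-2·s·t - 4·s, -s^2 - 4·t], [2·s, -2·t + 1]].
At the point, J = [[0.000, -1.000], [-6.000, 5.000]] (det J = -6.000).
Solving J·Δ = −F gives Δ = (-7.667, -9.000).
Then the next iterate is (s, t)₁ = (-10.667, -11.000).

(-10.667, -11.000)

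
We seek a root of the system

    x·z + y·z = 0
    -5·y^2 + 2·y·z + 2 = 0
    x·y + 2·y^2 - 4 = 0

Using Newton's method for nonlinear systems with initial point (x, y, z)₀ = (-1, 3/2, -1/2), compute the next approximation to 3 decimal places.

(0.717, 1.185, 1.402)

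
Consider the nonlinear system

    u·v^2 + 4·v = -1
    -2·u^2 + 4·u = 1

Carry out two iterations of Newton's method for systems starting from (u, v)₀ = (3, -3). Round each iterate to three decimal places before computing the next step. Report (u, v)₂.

(1.785, -2.138)

At (3, -3): F = (16.000, -7.000).
Jacobian J = [[v^2, 2·u·v + 4], [-4·u + 4, 0]].
At the point, J = [[9.000, -14.000], [-8.000, 0.000]] (det J = -112.000).
Solving J·Δ = −F gives Δ = (-0.875, 0.580).
Then the next iterate is (u, v)₁ = (2.125, -2.420).
Round to (2.125, -2.420) and repeat: F = (3.76485, -1.53125), J = [[5.85640, -6.285], [-4.500, 0.000]].
Δ = (-0.340, 0.282), so (u, v)₂ = (1.785, -2.138).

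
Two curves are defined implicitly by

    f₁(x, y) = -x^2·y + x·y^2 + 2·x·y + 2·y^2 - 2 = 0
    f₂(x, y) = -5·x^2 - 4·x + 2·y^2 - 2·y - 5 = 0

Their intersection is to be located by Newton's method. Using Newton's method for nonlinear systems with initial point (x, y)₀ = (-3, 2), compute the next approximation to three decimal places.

At (-3, 2): F = (-36.000, -34.000).
Jacobian J = [[-2·x·y + y^2 + 2·y, -x^2 + 2·x·y + 2·x + 4·y], [-10·x - 4, 4·y - 2]].
At the point, J = [[20.000, -19.000], [26.000, 6.000]] (det J = 614.000).
Solving J·Δ = −F gives Δ = (1.404, -0.417).
Then the next iterate is (x, y)₁ = (-1.596, 1.583).

(-1.596, 1.583)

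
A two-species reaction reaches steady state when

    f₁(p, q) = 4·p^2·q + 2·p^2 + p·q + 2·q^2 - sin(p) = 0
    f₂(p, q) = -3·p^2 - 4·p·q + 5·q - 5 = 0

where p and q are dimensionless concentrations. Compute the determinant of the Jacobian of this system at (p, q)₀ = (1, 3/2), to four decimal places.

148.9597

J = [[8·p·q + 4·p + q - cos(p), 4·p^2 + p + 4·q], [-6·p - 4·q, -4·p + 5]].
At the point, J = [[16.959698, 11.0000], [-12.0000, 1.0000]].
det J = 148.9597.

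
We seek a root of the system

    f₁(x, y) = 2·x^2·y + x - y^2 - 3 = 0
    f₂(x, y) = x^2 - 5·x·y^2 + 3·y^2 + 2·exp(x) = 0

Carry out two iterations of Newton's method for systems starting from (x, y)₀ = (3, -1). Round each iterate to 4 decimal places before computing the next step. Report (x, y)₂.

(0.8208, -0.4246)

At (3, -1): F = (-19.0000, 37.171074).
Jacobian J = [[4·x·y + 1, 2·x^2 - 2·y], [2·x - 5·y^2 + 2·exp(x), -10·x·y + 6·y]].
At the point, J = [[-11.0000, 20.0000], [41.171074, 24.0000]] (det J = -1087.421477).
Solving J·Δ = −F gives Δ = (-1.1030, 0.3434).
Then the next iterate is (x, y)₁ = (1.8970, -0.6566).
Round to (1.8970, -0.6566) and repeat: F = (-6.259817, 14.134506), J = [[-3.982281, 8.510418], [14.970116, 8.516102]].
Δ = (-1.0762, 0.2320), so (x, y)₂ = (0.8208, -0.4246).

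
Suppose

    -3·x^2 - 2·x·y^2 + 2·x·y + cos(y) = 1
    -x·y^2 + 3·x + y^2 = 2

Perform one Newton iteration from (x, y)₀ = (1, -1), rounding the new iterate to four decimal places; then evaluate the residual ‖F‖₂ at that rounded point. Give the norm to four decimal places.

At (1, -1): F = (-7.459698, 1.0000).
Jacobian J = [[-6·x - 2·y^2 + 2·y, -4·x·y + 2·x - sin(y)], [-y^2 + 3, -2·x·y + 2·y]].
At the point, J = [[-10.0000, 6.841471], [2.0000, 0.0000]] (det J = -13.682942).
Solving J·Δ = −F gives Δ = (-0.5000, 0.3595).
Then the next iterate is (x, y)₁ = (0.5000, -0.6405).
Re-evaluating at (0.5000, -0.6405): F = (-1.998943, -0.294880), so ‖F‖₂ = 2.0206.

2.0206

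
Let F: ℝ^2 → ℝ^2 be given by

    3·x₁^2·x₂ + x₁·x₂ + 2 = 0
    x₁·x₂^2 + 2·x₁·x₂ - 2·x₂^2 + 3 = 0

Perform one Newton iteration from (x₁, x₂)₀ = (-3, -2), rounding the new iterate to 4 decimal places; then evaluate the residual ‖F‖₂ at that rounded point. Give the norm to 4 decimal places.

At (-3, -2): F = (-46.0000, -5.0000).
Jacobian J = [[6·x₁·x₂ + x₂, 3·x₁^2 + x₁], [x₂^2 + 2·x₂, 2·x₁·x₂ + 2·x₁ - 4·x₂]].
At the point, J = [[34.0000, 24.0000], [0.0000, 14.0000]] (det J = 476.0000).
Solving J·Δ = −F gives Δ = (1.1008, 0.3571).
Then the next iterate is (x₁, x₂)₁ = (-1.8992, -1.6429).
Re-evaluating at (-1.8992, -1.6429): F = (-12.657431, -1.284019), so ‖F‖₂ = 12.7224.

12.7224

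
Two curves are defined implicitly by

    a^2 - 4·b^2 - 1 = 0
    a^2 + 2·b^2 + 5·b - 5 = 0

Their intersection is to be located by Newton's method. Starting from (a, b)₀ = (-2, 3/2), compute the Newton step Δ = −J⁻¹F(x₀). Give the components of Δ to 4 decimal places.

(0.7174, -0.7391)

At (-2, 3/2): F = (-6.0000, 11.0000).
Jacobian J = [[2·a, -8·b], [2·a, 4·b + 5]].
At the point, J = [[-4.0000, -12.0000], [-4.0000, 11.0000]] (det J = -92.0000).
Solving J·Δ = −F gives Δ = (0.7174, -0.7391).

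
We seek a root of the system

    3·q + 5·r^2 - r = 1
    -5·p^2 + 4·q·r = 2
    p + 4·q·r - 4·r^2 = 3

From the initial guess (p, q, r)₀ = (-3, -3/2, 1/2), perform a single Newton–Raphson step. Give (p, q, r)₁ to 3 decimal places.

At (-3, -3/2, 1/2): F = (-4.750, -50.000, -10.000).
Jacobian J = [[0, 3, 10·r - 1], [-10·p, 4·r, 4·q], [1, 4·r, 4·q - 8·r]].
At the point, J = [[0.000, 3.000, 4.000], [30.000, 2.000, -6.000], [1.000, 2.000, -10.000]] (det J = 1114.000).
Solving J·Δ = −F gives Δ = (1.438, 2.151, -0.426).
Then the next iterate is (p, q, r)₁ = (-1.562, 0.651, 0.074).

(-1.562, 0.651, 0.074)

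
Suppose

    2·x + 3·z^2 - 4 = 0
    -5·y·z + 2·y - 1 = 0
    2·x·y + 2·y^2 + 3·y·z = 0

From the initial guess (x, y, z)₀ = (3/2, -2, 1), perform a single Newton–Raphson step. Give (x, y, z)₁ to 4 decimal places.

At (3/2, -2, 1): F = (2.0000, 5.0000, -4.0000).
Jacobian J = [[2, 0, 6·z], [0, -5·z + 2, -5·y], [2·y, 2·x + 4·y + 3·z, 3·y]].
At the point, J = [[2.0000, 0.0000, 6.0000], [0.0000, -3.0000, 10.0000], [-4.0000, -2.0000, -6.0000]] (det J = 4.0000).
Solving J·Δ = −F gives Δ = (14.0000, -15.0000, -5.0000).
Then the next iterate is (x, y, z)₁ = (15.5000, -17.0000, -4.0000).

(15.5000, -17.0000, -4.0000)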